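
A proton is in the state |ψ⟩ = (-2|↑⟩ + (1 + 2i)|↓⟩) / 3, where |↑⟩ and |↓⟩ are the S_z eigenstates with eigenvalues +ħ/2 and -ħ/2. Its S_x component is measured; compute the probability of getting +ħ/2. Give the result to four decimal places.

|+x⟩ = (|↑⟩ + |↓⟩)/√2, so ⟨+x|ψ⟩ = (-1 + 2i) / (√2·3).
P = |-1 + 2i|² / 18 = 5/18.

0.2778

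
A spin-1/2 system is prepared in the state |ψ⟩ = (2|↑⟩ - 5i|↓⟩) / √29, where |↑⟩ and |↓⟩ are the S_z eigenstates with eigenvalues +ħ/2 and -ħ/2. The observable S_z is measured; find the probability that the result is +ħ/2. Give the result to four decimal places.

0.1379

The +ħ/2 outcome corresponds to |↑⟩. Its amplitude in |ψ⟩ is 2/√29.
P = |2|² / 29 = 4/29.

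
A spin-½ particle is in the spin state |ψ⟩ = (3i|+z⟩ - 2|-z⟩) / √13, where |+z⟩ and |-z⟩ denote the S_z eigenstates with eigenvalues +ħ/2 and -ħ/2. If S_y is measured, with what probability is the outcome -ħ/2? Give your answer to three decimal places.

|-y⟩ = (|+z⟩ - i|-z⟩)/√2, so ⟨-y|ψ⟩ = (i) / (√2·√13).
P = |i|² / 26 = 1/26.

0.038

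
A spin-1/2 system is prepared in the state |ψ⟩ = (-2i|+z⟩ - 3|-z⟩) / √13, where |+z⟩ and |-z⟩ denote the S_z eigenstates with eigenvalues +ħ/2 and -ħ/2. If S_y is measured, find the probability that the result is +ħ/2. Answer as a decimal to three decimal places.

0.038

|+y⟩ = (|+z⟩ + i|-z⟩)/√2, so ⟨+y|ψ⟩ = (i) / (√2·√13).
P = |i|² / 26 = 1/26.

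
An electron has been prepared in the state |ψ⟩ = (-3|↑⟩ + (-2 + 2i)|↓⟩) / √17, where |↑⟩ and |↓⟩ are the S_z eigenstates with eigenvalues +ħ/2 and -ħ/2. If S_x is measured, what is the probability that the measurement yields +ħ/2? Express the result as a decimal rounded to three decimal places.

0.853

|+x⟩ = (|↑⟩ + |↓⟩)/√2, so ⟨+x|ψ⟩ = (-5 + 2i) / (√2·√17).
P = |-5 + 2i|² / 34 = 29/34.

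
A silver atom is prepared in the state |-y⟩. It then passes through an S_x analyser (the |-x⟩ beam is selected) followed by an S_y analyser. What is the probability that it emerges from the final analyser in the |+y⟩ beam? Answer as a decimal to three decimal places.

First analyser (S_x): from |-y⟩, P(|-x⟩) = 1/2.
After stage 1 the state is |-x⟩; P(|+y⟩) = |⟨+y|-x⟩|² = 1/2.
Joint probability = 1/2 × 1/2 = 0.250.

0.250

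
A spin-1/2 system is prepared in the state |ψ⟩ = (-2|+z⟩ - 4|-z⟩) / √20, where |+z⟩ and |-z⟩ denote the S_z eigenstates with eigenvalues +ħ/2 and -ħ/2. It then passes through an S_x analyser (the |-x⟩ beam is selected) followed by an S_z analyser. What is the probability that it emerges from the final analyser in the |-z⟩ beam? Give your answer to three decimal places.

0.050

First analyser (S_x): P(|-x⟩) = |⟨-x|ψ⟩|² = 4/40.
After stage 1 the state is |-x⟩; P(|-z⟩) = |⟨-z|-x⟩|² = 1/2.
Joint probability = 4/40 × 1/2 = 0.050.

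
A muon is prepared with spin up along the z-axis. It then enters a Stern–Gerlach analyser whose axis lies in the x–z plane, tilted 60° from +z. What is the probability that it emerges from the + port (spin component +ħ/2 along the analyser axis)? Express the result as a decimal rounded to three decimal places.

For spin-½, the probability of finding spin-up along an axis at angle θ to the initial spin direction is cos²(θ/2); spin-down is sin²(θ/2).
θ = 60°, so P = cos²(30°) ≈ 0.750.

0.750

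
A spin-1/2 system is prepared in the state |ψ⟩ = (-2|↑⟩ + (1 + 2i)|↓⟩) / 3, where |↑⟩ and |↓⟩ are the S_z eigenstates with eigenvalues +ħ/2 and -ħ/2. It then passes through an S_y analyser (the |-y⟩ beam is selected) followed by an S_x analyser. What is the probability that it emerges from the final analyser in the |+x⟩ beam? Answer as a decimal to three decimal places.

0.472

First analyser (S_y): P(|-y⟩) = |⟨-y|ψ⟩|² = 17/18.
After stage 1 the state is |-y⟩; P(|+x⟩) = |⟨+x|-y⟩|² = 1/2.
Joint probability = 17/18 × 1/2 = 0.472.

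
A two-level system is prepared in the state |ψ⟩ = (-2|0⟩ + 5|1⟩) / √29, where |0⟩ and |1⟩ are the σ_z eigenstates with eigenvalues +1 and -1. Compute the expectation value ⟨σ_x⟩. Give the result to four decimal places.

-0.6897

⟨σ_x⟩ = 2 Re(a* b)/(|a|²+|b|²) with a = -2, b = 5.
a* b = -10, so ⟨σ_x⟩ = -20/29.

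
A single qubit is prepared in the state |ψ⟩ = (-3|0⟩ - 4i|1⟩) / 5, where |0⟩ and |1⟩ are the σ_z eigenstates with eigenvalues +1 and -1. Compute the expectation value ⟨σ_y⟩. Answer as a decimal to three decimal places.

0.960

⟨σ_y⟩ = 2 Im(a* b)/(|a|²+|b|²) with a = -3, b = -4i.
a* b = 12i, so ⟨σ_y⟩ = 24/25.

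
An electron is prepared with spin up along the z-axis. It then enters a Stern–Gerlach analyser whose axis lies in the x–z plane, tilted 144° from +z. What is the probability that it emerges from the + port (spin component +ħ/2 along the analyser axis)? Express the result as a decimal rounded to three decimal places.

0.095

For spin-½, the probability of finding spin-up along an axis at angle θ to the initial spin direction is cos²(θ/2); spin-down is sin²(θ/2).
θ = 144°, so P = cos²(72°) ≈ 0.095.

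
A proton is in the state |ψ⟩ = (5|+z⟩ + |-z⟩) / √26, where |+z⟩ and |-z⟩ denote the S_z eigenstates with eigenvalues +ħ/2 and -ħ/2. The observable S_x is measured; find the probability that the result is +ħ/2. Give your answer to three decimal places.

0.692

|+x⟩ = (|+z⟩ + |-z⟩)/√2, so ⟨+x|ψ⟩ = (6) / (√2·√26).
P = |6|² / 52 = 36/52.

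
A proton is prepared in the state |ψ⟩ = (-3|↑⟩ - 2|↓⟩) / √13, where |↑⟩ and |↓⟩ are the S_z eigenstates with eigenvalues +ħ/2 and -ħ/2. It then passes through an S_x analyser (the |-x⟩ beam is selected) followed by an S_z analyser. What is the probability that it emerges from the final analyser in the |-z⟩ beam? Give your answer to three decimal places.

First analyser (S_x): P(|-x⟩) = |⟨-x|ψ⟩|² = 1/26.
After stage 1 the state is |-x⟩; P(|-z⟩) = |⟨-z|-x⟩|² = 1/2.
Joint probability = 1/26 × 1/2 = 0.019.

0.019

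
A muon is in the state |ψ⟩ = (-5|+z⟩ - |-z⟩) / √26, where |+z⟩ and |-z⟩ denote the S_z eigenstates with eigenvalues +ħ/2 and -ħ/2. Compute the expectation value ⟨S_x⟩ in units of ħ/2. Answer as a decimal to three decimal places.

⟨σ_x⟩ = 2 Re(a* b)/(|a|²+|b|²) with a = -5, b = -1.
a* b = 5, so ⟨σ_x⟩ = 10/26.
⟨S_x⟩ = (ħ/2)·⟨σ_x⟩.

0.385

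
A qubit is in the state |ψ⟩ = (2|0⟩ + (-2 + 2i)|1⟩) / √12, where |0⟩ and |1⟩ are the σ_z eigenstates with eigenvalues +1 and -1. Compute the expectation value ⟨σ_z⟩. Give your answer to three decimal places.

-0.333

⟨σ_z⟩ = |a|² - |b|² divided by |a|²+|b|², with a, b the |0⟩, |1⟩ amplitudes.
= (4 - 8)/12 = -4/12.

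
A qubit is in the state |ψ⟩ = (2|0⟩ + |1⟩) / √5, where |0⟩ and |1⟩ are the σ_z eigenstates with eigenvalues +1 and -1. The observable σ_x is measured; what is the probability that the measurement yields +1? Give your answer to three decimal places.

|+x⟩ = (|0⟩ + |1⟩)/√2, so ⟨+x|ψ⟩ = (3) / (√2·√5).
P = |3|² / 10 = 9/10.

0.900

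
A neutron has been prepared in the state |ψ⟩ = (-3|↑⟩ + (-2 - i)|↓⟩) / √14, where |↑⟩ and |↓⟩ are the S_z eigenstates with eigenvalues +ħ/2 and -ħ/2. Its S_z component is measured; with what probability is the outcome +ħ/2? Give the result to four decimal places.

0.6429

The +ħ/2 outcome corresponds to |↑⟩. Its amplitude in |ψ⟩ is -3/√14.
P = |-3|² / 14 = 9/14.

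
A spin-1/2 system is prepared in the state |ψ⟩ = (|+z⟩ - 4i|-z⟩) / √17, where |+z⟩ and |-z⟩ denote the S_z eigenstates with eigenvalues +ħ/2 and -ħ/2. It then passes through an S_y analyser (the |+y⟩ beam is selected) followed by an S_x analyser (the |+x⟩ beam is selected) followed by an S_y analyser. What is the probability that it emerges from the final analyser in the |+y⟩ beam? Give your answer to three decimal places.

0.066

First analyser (S_y): P(|+y⟩) = |⟨+y|ψ⟩|² = 9/34.
After stage 1 the state is |+y⟩; P(|+x⟩) = |⟨+x|+y⟩|² = 1/2.
After stage 2 the state is |+x⟩; P(|+y⟩) = |⟨+y|+x⟩|² = 1/2.
Joint probability = 9/34 × 1/2 × 1/2 = 0.066.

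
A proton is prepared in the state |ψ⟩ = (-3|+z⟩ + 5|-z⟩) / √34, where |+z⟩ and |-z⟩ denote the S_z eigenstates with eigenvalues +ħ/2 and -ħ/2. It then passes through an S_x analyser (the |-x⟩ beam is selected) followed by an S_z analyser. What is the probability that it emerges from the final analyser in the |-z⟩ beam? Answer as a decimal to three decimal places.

First analyser (S_x): P(|-x⟩) = |⟨-x|ψ⟩|² = 64/68.
After stage 1 the state is |-x⟩; P(|-z⟩) = |⟨-z|-x⟩|² = 1/2.
Joint probability = 64/68 × 1/2 = 0.471.

0.471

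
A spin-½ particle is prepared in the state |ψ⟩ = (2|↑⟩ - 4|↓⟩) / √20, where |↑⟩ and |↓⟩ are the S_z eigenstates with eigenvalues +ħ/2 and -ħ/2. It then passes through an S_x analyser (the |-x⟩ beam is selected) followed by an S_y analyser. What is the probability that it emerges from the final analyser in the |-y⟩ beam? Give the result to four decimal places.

0.4500

First analyser (S_x): P(|-x⟩) = |⟨-x|ψ⟩|² = 36/40.
After stage 1 the state is |-x⟩; P(|-y⟩) = |⟨-y|-x⟩|² = 1/2.
Joint probability = 36/40 × 1/2 = 0.4500.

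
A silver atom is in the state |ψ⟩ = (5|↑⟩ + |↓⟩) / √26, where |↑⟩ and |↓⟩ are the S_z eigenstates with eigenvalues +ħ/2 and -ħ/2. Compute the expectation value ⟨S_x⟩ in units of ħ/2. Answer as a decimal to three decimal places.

0.385

⟨σ_x⟩ = 2 Re(a* b)/(|a|²+|b|²) with a = 5, b = 1.
a* b = 5, so ⟨σ_x⟩ = 10/26.
⟨S_x⟩ = (ħ/2)·⟨σ_x⟩.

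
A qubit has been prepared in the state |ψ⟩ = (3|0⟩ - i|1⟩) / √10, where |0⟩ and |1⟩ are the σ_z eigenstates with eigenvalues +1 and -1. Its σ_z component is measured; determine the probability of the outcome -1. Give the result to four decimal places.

0.1000

The -1 outcome corresponds to |1⟩. Its amplitude in |ψ⟩ is -i/√10.
P = |-i|² / 10 = 1/10.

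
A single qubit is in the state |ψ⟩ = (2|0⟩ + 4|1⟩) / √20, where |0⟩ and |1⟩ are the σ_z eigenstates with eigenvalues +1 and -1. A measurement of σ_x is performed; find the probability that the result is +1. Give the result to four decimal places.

|+x⟩ = (|0⟩ + |1⟩)/√2, so ⟨+x|ψ⟩ = (6) / (√2·√20).
P = |6|² / 40 = 36/40.

0.9000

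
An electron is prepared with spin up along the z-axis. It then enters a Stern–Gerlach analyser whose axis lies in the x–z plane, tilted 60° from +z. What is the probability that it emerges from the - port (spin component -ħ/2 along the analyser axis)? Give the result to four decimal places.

For spin-½, the probability of finding spin-up along an axis at angle θ to the initial spin direction is cos²(θ/2); spin-down is sin²(θ/2).
θ = 60°, so P = sin²(30°) ≈ 0.2500.

0.2500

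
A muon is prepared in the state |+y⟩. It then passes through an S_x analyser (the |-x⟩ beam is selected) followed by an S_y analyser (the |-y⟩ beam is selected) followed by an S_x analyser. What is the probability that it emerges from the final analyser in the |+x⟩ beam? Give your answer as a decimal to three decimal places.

First analyser (S_x): from |+y⟩, P(|-x⟩) = 1/2.
After stage 1 the state is |-x⟩; P(|-y⟩) = |⟨-y|-x⟩|² = 1/2.
After stage 2 the state is |-y⟩; P(|+x⟩) = |⟨+x|-y⟩|² = 1/2.
Joint probability = 1/2 × 1/2 × 1/2 = 0.125.

0.125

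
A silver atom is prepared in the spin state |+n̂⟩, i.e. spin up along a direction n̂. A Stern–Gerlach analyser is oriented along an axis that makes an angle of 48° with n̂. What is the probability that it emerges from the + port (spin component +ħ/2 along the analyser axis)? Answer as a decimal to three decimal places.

0.835

For spin-½, the probability of finding spin-up along an axis at angle θ to the initial spin direction is cos²(θ/2); spin-down is sin²(θ/2).
θ = 48°, so P = cos²(24°) ≈ 0.835.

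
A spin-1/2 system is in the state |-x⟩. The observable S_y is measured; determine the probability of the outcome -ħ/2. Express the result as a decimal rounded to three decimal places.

In the S_z basis, |-x⟩ = (|↑⟩ - |↓⟩)/√2 and |-y⟩ = (|↑⟩ - i|↓⟩)/√2.
|⟨-y|-x⟩|² = 1/2.

0.500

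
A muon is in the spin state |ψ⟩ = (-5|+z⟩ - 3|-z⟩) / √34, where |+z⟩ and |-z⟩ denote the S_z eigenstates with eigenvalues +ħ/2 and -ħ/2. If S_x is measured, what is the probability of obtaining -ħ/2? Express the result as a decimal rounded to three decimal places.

|-x⟩ = (|+z⟩ - |-z⟩)/√2, so ⟨-x|ψ⟩ = (-2) / (√2·√34).
P = |-2|² / 68 = 4/68.

0.059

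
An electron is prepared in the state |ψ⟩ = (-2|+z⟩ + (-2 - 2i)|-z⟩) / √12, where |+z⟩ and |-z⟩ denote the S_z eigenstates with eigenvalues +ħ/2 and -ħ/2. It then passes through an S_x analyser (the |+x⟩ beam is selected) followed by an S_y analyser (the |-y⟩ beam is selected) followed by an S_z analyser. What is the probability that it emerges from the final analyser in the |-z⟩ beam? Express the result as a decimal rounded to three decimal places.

0.208

First analyser (S_x): P(|+x⟩) = |⟨+x|ψ⟩|² = 20/24.
After stage 1 the state is |+x⟩; P(|-y⟩) = |⟨-y|+x⟩|² = 1/2.
After stage 2 the state is |-y⟩; P(|-z⟩) = |⟨-z|-y⟩|² = 1/2.
Joint probability = 20/24 × 1/2 × 1/2 = 0.208.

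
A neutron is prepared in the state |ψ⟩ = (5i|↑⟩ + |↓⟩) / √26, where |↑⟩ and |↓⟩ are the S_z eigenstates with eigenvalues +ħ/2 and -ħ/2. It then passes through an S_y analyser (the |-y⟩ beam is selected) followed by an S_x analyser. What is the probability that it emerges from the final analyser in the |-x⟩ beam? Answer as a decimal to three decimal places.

First analyser (S_y): P(|-y⟩) = |⟨-y|ψ⟩|² = 36/52.
After stage 1 the state is |-y⟩; P(|-x⟩) = |⟨-x|-y⟩|² = 1/2.
Joint probability = 36/52 × 1/2 = 0.346.

0.346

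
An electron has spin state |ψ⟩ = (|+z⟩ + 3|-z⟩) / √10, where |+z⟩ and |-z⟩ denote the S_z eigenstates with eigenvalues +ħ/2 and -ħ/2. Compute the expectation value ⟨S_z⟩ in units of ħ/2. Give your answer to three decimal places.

⟨σ_z⟩ = |a|² - |b|² divided by |a|²+|b|², with a, b the |+z⟩, |-z⟩ amplitudes.
= (1 - 9)/10 = -8/10.
⟨S_z⟩ = (ħ/2)·⟨σ_z⟩.

-0.800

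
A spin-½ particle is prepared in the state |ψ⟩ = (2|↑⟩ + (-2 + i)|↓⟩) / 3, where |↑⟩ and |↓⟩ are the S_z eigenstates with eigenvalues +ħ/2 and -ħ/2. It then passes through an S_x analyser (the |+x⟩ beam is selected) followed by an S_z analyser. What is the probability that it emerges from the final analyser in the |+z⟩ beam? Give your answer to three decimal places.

First analyser (S_x): P(|+x⟩) = |⟨+x|ψ⟩|² = 1/18.
After stage 1 the state is |+x⟩; P(|+z⟩) = |⟨+z|+x⟩|² = 1/2.
Joint probability = 1/18 × 1/2 = 0.028.

0.028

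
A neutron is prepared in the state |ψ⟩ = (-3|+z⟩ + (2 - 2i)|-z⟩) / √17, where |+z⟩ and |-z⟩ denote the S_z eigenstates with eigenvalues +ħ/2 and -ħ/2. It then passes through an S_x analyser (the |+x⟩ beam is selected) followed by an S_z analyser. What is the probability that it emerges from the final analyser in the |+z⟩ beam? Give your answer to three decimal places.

0.074

First analyser (S_x): P(|+x⟩) = |⟨+x|ψ⟩|² = 5/34.
After stage 1 the state is |+x⟩; P(|+z⟩) = |⟨+z|+x⟩|² = 1/2.
Joint probability = 5/34 × 1/2 = 0.074.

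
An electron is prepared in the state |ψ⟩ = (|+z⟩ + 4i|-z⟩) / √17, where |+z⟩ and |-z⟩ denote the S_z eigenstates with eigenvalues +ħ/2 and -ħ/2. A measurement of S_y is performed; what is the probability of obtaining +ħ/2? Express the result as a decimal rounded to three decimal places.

0.735

|+y⟩ = (|+z⟩ + i|-z⟩)/√2, so ⟨+y|ψ⟩ = (5) / (√2·√17).
P = |5|² / 34 = 25/34.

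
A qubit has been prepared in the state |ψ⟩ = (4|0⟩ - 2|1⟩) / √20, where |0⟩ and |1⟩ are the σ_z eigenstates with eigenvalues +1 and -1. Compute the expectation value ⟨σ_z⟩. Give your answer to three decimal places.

⟨σ_z⟩ = |a|² - |b|² divided by |a|²+|b|², with a, b the |0⟩, |1⟩ amplitudes.
= (16 - 4)/20 = 12/20.

0.600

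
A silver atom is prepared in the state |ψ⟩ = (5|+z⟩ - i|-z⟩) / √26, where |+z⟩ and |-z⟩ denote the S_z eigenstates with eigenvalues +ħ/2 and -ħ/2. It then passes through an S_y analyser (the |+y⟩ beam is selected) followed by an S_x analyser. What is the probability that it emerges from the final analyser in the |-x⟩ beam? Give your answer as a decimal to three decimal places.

First analyser (S_y): P(|+y⟩) = |⟨+y|ψ⟩|² = 16/52.
After stage 1 the state is |+y⟩; P(|-x⟩) = |⟨-x|+y⟩|² = 1/2.
Joint probability = 16/52 × 1/2 = 0.154.

0.154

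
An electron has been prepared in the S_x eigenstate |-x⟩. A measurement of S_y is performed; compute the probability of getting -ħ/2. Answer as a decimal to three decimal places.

0.500

In the S_z basis, |-x⟩ = (|+z⟩ - |-z⟩)/√2 and |-y⟩ = (|+z⟩ - i|-z⟩)/√2.
|⟨-y|-x⟩|² = 1/2.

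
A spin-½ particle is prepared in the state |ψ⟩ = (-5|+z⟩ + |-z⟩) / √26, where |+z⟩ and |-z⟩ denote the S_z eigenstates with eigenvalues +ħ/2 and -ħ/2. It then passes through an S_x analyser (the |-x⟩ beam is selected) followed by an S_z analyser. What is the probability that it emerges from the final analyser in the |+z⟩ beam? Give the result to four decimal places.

First analyser (S_x): P(|-x⟩) = |⟨-x|ψ⟩|² = 36/52.
After stage 1 the state is |-x⟩; P(|+z⟩) = |⟨+z|-x⟩|² = 1/2.
Joint probability = 36/52 × 1/2 = 0.3462.

0.3462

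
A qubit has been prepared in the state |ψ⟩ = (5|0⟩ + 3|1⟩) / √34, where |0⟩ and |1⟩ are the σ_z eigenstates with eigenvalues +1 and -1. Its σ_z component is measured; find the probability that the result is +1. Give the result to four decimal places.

0.7353

The +1 outcome corresponds to |0⟩. Its amplitude in |ψ⟩ is 5/√34.
P = |5|² / 34 = 25/34.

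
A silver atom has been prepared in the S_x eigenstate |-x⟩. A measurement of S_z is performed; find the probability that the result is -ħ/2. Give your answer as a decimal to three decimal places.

In the S_z basis, |-x⟩ = (|+z⟩ - |-z⟩)/√2 and |-z⟩ = |-z⟩.
|⟨-z|-x⟩|² = 1/2.

0.500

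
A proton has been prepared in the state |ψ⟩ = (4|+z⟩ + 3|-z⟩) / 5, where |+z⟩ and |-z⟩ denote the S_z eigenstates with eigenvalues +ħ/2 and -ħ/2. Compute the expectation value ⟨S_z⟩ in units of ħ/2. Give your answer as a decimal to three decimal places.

⟨σ_z⟩ = |a|² - |b|² divided by |a|²+|b|², with a, b the |+z⟩, |-z⟩ amplitudes.
= (16 - 9)/25 = 7/25.
⟨S_z⟩ = (ħ/2)·⟨σ_z⟩.

0.280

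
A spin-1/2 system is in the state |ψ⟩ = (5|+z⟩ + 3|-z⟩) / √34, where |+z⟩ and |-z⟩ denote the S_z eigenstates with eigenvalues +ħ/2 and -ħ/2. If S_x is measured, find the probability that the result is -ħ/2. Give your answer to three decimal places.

|-x⟩ = (|+z⟩ - |-z⟩)/√2, so ⟨-x|ψ⟩ = (2) / (√2·√34).
P = |2|² / 68 = 4/68.

0.059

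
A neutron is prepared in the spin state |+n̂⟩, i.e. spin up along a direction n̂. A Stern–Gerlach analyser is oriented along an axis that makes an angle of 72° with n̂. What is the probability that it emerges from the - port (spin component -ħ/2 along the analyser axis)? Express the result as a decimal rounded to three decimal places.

For spin-½, the probability of finding spin-up along an axis at angle θ to the initial spin direction is cos²(θ/2); spin-down is sin²(θ/2).
θ = 72°, so P = sin²(36°) ≈ 0.345.

0.345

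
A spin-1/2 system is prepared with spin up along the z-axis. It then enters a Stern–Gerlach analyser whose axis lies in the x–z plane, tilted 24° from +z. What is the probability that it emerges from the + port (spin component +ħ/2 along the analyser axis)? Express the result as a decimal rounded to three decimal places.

For spin-½, the probability of finding spin-up along an axis at angle θ to the initial spin direction is cos²(θ/2); spin-down is sin²(θ/2).
θ = 24°, so P = cos²(12°) ≈ 0.957.

0.957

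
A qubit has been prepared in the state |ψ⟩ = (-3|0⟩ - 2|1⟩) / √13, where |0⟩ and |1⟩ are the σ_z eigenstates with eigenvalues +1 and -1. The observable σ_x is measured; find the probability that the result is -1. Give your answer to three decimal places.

0.038

|-x⟩ = (|0⟩ - |1⟩)/√2, so ⟨-x|ψ⟩ = (-1) / (√2·√13).
P = |-1|² / 26 = 1/26.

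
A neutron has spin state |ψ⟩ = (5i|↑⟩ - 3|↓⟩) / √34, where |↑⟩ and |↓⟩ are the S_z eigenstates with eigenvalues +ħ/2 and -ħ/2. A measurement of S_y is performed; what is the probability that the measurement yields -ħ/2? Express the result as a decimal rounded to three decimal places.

|-y⟩ = (|↑⟩ - i|↓⟩)/√2, so ⟨-y|ψ⟩ = (2i) / (√2·√34).
P = |2i|² / 68 = 4/68.

0.059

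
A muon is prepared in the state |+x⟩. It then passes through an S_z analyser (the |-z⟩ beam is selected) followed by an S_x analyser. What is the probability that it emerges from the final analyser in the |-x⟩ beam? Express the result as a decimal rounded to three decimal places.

0.250

First analyser (S_z): from |+x⟩, P(|-z⟩) = 1/2.
After stage 1 the state is |-z⟩; P(|-x⟩) = |⟨-x|-z⟩|² = 1/2.
Joint probability = 1/2 × 1/2 = 0.250.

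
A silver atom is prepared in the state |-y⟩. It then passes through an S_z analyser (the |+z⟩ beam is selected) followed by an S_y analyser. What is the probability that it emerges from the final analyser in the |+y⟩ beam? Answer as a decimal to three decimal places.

First analyser (S_z): from |-y⟩, P(|+z⟩) = 1/2.
After stage 1 the state is |+z⟩; P(|+y⟩) = |⟨+y|+z⟩|² = 1/2.
Joint probability = 1/2 × 1/2 = 0.250.

0.250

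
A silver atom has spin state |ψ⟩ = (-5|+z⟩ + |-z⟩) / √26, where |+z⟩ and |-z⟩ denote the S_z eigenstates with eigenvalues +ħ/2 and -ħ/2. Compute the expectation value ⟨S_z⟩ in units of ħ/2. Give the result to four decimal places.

0.9231

⟨σ_z⟩ = |a|² - |b|² divided by |a|²+|b|², with a, b the |+z⟩, |-z⟩ amplitudes.
= (25 - 1)/26 = 24/26.
⟨S_z⟩ = (ħ/2)·⟨σ_z⟩.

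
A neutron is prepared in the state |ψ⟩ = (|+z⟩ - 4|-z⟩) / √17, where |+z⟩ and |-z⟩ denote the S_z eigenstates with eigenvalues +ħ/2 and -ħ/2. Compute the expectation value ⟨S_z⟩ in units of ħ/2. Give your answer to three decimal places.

⟨σ_z⟩ = |a|² - |b|² divided by |a|²+|b|², with a, b the |+z⟩, |-z⟩ amplitudes.
= (1 - 16)/17 = -15/17.
⟨S_z⟩ = (ħ/2)·⟨σ_z⟩.

-0.882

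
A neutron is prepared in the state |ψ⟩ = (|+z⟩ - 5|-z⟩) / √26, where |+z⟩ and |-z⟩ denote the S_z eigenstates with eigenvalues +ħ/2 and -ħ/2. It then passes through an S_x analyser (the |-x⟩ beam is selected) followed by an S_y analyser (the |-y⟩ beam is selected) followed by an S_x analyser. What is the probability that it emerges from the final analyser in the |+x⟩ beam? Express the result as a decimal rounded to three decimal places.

0.173

First analyser (S_x): P(|-x⟩) = |⟨-x|ψ⟩|² = 36/52.
After stage 1 the state is |-x⟩; P(|-y⟩) = |⟨-y|-x⟩|² = 1/2.
After stage 2 the state is |-y⟩; P(|+x⟩) = |⟨+x|-y⟩|² = 1/2.
Joint probability = 36/52 × 1/2 × 1/2 = 0.173.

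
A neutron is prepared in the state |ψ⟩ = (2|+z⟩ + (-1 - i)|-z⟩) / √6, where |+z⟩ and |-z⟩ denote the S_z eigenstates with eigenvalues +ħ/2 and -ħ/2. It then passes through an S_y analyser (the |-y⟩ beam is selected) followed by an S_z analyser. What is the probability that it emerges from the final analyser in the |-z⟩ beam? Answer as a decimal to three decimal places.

First analyser (S_y): P(|-y⟩) = |⟨-y|ψ⟩|² = 10/12.
After stage 1 the state is |-y⟩; P(|-z⟩) = |⟨-z|-y⟩|² = 1/2.
Joint probability = 10/12 × 1/2 = 0.417.

0.417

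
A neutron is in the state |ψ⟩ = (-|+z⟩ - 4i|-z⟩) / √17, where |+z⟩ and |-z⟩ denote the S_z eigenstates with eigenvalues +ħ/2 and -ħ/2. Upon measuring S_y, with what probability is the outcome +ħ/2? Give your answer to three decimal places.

|+y⟩ = (|+z⟩ + i|-z⟩)/√2, so ⟨+y|ψ⟩ = (-5) / (√2·√17).
P = |-5|² / 34 = 25/34.

0.735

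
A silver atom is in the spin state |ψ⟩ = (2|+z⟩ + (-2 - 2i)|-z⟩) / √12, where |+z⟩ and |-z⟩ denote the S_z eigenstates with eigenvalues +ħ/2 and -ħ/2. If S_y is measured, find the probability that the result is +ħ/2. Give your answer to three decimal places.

|+y⟩ = (|+z⟩ + i|-z⟩)/√2, so ⟨+y|ψ⟩ = (2i) / (√2·√12).
P = |2i|² / 24 = 4/24.

0.167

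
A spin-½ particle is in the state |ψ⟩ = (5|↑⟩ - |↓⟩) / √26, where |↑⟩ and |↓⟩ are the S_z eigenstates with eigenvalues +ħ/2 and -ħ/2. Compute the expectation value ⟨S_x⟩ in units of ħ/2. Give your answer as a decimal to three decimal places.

⟨σ_x⟩ = 2 Re(a* b)/(|a|²+|b|²) with a = 5, b = -1.
a* b = -5, so ⟨σ_x⟩ = -10/26.
⟨S_x⟩ = (ħ/2)·⟨σ_x⟩.

-0.385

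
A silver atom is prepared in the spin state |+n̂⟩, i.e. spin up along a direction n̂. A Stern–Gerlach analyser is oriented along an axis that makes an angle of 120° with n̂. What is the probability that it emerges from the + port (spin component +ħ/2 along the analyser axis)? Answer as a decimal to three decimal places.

For spin-½, the probability of finding spin-up along an axis at angle θ to the initial spin direction is cos²(θ/2); spin-down is sin²(θ/2).
θ = 120°, so P = cos²(60°) ≈ 0.250.

0.250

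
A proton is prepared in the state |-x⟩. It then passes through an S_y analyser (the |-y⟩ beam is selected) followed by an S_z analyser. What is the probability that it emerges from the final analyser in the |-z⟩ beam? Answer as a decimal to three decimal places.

First analyser (S_y): from |-x⟩, P(|-y⟩) = 1/2.
After stage 1 the state is |-y⟩; P(|-z⟩) = |⟨-z|-y⟩|² = 1/2.
Joint probability = 1/2 × 1/2 = 0.250.

0.250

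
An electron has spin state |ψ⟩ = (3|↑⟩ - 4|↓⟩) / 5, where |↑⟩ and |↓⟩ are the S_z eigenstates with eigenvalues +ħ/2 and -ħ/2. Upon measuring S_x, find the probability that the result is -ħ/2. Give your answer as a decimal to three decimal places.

|-x⟩ = (|↑⟩ - |↓⟩)/√2, so ⟨-x|ψ⟩ = (7) / (√2·5).
P = |7|² / 50 = 49/50.

0.980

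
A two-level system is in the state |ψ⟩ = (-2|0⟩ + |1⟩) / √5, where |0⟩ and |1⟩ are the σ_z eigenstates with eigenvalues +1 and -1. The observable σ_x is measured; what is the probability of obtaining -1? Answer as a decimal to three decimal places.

0.900

|-x⟩ = (|0⟩ - |1⟩)/√2, so ⟨-x|ψ⟩ = (-3) / (√2·√5).
P = |-3|² / 10 = 9/10.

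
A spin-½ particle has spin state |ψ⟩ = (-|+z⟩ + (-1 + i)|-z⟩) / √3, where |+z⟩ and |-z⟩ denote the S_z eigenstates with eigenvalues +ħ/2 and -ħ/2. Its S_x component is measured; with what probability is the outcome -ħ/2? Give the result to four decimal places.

0.1667

|-x⟩ = (|+z⟩ - |-z⟩)/√2, so ⟨-x|ψ⟩ = (-i) / (√2·√3).
P = |-i|² / 6 = 1/6.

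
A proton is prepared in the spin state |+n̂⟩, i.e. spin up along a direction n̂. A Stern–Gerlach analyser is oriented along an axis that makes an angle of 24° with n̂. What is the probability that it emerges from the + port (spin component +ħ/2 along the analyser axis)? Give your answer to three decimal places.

0.957

For spin-½, the probability of finding spin-up along an axis at angle θ to the initial spin direction is cos²(θ/2); spin-down is sin²(θ/2).
θ = 24°, so P = cos²(12°) ≈ 0.957.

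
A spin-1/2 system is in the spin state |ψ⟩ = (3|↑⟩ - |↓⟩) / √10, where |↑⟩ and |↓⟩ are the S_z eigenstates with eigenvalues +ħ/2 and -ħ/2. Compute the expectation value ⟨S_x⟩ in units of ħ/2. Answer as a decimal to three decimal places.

⟨σ_x⟩ = 2 Re(a* b)/(|a|²+|b|²) with a = 3, b = -1.
a* b = -3, so ⟨σ_x⟩ = -6/10.
⟨S_x⟩ = (ħ/2)·⟨σ_x⟩.

-0.600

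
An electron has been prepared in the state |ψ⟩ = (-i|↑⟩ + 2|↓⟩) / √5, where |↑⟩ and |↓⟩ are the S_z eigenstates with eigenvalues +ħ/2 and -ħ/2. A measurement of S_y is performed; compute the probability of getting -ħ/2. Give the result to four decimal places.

|-y⟩ = (|↑⟩ - i|↓⟩)/√2, so ⟨-y|ψ⟩ = (i) / (√2·√5).
P = |i|² / 10 = 1/10.

0.1000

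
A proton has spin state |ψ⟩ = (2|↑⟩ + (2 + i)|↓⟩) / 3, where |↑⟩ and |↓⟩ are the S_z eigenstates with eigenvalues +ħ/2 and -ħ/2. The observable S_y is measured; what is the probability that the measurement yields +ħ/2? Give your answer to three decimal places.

0.722

|+y⟩ = (|↑⟩ + i|↓⟩)/√2, so ⟨+y|ψ⟩ = (3 - 2i) / (√2·3).
P = |3 - 2i|² / 18 = 13/18.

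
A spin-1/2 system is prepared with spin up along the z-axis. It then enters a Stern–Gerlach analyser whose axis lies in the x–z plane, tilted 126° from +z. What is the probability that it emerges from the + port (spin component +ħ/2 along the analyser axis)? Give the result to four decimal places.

0.2061

For spin-½, the probability of finding spin-up along an axis at angle θ to the initial spin direction is cos²(θ/2); spin-down is sin²(θ/2).
θ = 126°, so P = cos²(63°) ≈ 0.2061.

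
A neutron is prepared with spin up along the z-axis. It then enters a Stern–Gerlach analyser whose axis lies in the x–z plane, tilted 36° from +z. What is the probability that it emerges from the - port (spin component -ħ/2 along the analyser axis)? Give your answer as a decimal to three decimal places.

For spin-½, the probability of finding spin-up along an axis at angle θ to the initial spin direction is cos²(θ/2); spin-down is sin²(θ/2).
θ = 36°, so P = sin²(18°) ≈ 0.095.

0.095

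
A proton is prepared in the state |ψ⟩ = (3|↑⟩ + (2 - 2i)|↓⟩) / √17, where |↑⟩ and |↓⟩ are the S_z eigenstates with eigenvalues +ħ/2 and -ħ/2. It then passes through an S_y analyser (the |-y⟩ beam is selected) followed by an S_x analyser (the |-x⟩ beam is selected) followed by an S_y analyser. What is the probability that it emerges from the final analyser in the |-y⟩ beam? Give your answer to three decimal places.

First analyser (S_y): P(|-y⟩) = |⟨-y|ψ⟩|² = 29/34.
After stage 1 the state is |-y⟩; P(|-x⟩) = |⟨-x|-y⟩|² = 1/2.
After stage 2 the state is |-x⟩; P(|-y⟩) = |⟨-y|-x⟩|² = 1/2.
Joint probability = 29/34 × 1/2 × 1/2 = 0.213.

0.213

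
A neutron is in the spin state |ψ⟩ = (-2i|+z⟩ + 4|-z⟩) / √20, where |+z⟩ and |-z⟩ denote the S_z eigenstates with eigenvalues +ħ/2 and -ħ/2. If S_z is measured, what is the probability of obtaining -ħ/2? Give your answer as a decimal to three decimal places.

The -ħ/2 outcome corresponds to |-z⟩. Its amplitude in |ψ⟩ is 4/√20.
P = |4|² / 20 = 16/20.

0.800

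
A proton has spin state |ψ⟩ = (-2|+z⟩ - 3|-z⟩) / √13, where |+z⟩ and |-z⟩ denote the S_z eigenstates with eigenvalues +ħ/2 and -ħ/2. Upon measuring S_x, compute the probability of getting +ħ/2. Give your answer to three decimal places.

0.962

|+x⟩ = (|+z⟩ + |-z⟩)/√2, so ⟨+x|ψ⟩ = (-5) / (√2·√13).
P = |-5|² / 26 = 25/26.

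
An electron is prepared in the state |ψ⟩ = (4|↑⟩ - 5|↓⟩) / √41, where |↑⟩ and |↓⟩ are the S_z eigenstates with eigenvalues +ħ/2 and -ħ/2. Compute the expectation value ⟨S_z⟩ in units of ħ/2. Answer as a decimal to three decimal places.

-0.220

⟨σ_z⟩ = |a|² - |b|² divided by |a|²+|b|², with a, b the |↑⟩, |↓⟩ amplitudes.
= (16 - 25)/41 = -9/41.
⟨S_z⟩ = (ħ/2)·⟨σ_z⟩.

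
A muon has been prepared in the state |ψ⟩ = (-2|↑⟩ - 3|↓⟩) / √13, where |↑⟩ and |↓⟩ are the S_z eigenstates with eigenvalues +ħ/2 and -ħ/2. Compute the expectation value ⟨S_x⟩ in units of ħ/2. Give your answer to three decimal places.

0.923

⟨σ_x⟩ = 2 Re(a* b)/(|a|²+|b|²) with a = -2, b = -3.
a* b = 6, so ⟨σ_x⟩ = 12/13.
⟨S_x⟩ = (ħ/2)·⟨σ_x⟩.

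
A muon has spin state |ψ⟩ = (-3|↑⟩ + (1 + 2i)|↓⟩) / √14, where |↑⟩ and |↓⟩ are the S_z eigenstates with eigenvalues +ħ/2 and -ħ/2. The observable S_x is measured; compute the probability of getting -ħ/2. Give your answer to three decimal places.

0.714

|-x⟩ = (|↑⟩ - |↓⟩)/√2, so ⟨-x|ψ⟩ = (-4 - 2i) / (√2·√14).
P = |-4 - 2i|² / 28 = 20/28.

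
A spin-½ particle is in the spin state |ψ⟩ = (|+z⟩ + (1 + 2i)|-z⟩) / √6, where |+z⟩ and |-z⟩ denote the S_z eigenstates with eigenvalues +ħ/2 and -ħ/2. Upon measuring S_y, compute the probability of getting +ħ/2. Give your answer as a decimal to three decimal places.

|+y⟩ = (|+z⟩ + i|-z⟩)/√2, so ⟨+y|ψ⟩ = (3 - i) / (√2·√6).
P = |3 - i|² / 12 = 10/12.

0.833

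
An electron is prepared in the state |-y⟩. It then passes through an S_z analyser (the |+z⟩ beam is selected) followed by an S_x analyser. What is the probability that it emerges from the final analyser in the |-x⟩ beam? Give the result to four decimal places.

0.2500

First analyser (S_z): from |-y⟩, P(|+z⟩) = 1/2.
After stage 1 the state is |+z⟩; P(|-x⟩) = |⟨-x|+z⟩|² = 1/2.
Joint probability = 1/2 × 1/2 = 0.2500.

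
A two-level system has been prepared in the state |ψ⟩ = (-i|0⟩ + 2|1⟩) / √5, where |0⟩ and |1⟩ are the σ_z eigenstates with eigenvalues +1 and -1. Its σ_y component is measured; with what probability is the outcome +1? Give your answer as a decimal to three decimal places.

0.900

|+y⟩ = (|0⟩ + i|1⟩)/√2, so ⟨+y|ψ⟩ = (-3i) / (√2·√5).
P = |-3i|² / 10 = 9/10.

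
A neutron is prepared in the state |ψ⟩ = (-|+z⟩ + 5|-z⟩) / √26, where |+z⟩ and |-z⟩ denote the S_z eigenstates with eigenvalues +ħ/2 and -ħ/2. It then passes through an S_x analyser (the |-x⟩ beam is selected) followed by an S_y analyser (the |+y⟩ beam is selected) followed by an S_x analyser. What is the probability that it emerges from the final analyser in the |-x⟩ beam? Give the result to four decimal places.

0.1731

First analyser (S_x): P(|-x⟩) = |⟨-x|ψ⟩|² = 36/52.
After stage 1 the state is |-x⟩; P(|+y⟩) = |⟨+y|-x⟩|² = 1/2.
After stage 2 the state is |+y⟩; P(|-x⟩) = |⟨-x|+y⟩|² = 1/2.
Joint probability = 36/52 × 1/2 × 1/2 = 0.1731.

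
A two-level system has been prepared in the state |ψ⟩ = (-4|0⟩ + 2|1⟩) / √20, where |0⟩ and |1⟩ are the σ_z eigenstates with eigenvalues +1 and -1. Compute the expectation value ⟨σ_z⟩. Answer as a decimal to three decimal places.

⟨σ_z⟩ = |a|² - |b|² divided by |a|²+|b|², with a, b the |0⟩, |1⟩ amplitudes.
= (16 - 4)/20 = 12/20.

0.600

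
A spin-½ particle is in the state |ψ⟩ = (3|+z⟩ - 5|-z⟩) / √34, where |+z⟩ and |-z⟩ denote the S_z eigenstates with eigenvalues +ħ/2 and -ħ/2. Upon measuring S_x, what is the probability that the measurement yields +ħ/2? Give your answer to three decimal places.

|+x⟩ = (|+z⟩ + |-z⟩)/√2, so ⟨+x|ψ⟩ = (-2) / (√2·√34).
P = |-2|² / 68 = 4/68.

0.059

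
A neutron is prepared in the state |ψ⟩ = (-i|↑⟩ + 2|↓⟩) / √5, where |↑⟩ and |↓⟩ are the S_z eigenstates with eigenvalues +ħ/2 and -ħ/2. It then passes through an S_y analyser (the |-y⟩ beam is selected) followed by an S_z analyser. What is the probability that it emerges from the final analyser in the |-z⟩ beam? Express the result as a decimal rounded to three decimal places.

0.050

First analyser (S_y): P(|-y⟩) = |⟨-y|ψ⟩|² = 1/10.
After stage 1 the state is |-y⟩; P(|-z⟩) = |⟨-z|-y⟩|² = 1/2.
Joint probability = 1/10 × 1/2 = 0.050.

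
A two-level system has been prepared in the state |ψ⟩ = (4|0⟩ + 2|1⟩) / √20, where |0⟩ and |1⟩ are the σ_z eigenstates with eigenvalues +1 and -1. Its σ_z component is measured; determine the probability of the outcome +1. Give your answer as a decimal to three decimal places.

0.800

The +1 outcome corresponds to |0⟩. Its amplitude in |ψ⟩ is 4/√20.
P = |4|² / 20 = 16/20.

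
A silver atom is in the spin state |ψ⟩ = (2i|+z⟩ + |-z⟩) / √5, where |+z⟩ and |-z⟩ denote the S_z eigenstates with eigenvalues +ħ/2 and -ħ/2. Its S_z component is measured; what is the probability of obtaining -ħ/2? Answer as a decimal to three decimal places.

0.200

The -ħ/2 outcome corresponds to |-z⟩. Its amplitude in |ψ⟩ is 1/√5.
P = |1|² / 5 = 1/5.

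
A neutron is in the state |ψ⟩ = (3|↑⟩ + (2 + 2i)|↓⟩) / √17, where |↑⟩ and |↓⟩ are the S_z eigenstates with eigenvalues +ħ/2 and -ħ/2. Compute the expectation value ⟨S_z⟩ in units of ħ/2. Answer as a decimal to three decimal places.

0.059

⟨σ_z⟩ = |a|² - |b|² divided by |a|²+|b|², with a, b the |↑⟩, |↓⟩ amplitudes.
= (9 - 8)/17 = 1/17.
⟨S_z⟩ = (ħ/2)·⟨σ_z⟩.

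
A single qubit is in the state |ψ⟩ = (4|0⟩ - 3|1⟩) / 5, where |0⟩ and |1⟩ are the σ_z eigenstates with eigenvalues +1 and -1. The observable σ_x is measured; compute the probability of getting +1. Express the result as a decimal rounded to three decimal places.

0.020

|+x⟩ = (|0⟩ + |1⟩)/√2, so ⟨+x|ψ⟩ = (1) / (√2·5).
P = |1|² / 50 = 1/50.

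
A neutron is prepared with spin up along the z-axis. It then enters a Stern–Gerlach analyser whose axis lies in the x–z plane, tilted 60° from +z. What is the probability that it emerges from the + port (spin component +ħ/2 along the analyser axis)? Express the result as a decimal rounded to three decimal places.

0.750

For spin-½, the probability of finding spin-up along an axis at angle θ to the initial spin direction is cos²(θ/2); spin-down is sin²(θ/2).
θ = 60°, so P = cos²(30°) ≈ 0.750.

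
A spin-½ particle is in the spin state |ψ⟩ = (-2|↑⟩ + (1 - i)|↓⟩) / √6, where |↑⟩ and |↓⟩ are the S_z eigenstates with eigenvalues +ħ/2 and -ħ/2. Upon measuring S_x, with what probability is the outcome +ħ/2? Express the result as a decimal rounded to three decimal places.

0.167

|+x⟩ = (|↑⟩ + |↓⟩)/√2, so ⟨+x|ψ⟩ = (-1 - i) / (√2·√6).
P = |-1 - i|² / 12 = 2/12.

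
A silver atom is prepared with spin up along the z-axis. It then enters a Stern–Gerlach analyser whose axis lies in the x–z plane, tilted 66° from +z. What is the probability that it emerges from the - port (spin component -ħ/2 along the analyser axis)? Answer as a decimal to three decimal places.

For spin-½, the probability of finding spin-up along an axis at angle θ to the initial spin direction is cos²(θ/2); spin-down is sin²(θ/2).
θ = 66°, so P = sin²(33°) ≈ 0.297.

0.297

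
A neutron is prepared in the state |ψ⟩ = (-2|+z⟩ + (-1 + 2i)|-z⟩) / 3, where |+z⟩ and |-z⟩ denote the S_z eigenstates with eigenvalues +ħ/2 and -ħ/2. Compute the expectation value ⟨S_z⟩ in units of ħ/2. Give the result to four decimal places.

⟨σ_z⟩ = |a|² - |b|² divided by |a|²+|b|², with a, b the |+z⟩, |-z⟩ amplitudes.
= (4 - 5)/9 = -1/9.
⟨S_z⟩ = (ħ/2)·⟨σ_z⟩.

-0.1111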